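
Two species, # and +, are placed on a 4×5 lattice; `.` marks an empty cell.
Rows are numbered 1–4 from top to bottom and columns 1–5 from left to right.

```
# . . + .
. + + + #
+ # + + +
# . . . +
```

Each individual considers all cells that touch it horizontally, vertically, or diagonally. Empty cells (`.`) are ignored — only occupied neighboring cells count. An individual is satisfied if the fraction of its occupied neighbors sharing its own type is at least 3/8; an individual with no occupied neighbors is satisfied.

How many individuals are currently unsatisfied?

4

(1,1)# 0/1 not
(1,4)+ 2/3 satisfied
(2,2)+ 3/5 satisfied
(2,3)+ 5/6 satisfied
(2,4)+ 5/6 satisfied
(2,5)# 0/4 not
(3,1)+ 1/3 not
(3,2)# 1/5 not
(3,3)+ 4/5 satisfied
(3,4)+ 5/6 satisfied
(3,5)+ 3/4 satisfied
(4,1)# 1/2 satisfied
(4,5)+ 2/2 satisfied
Unsatisfied: (1,1), (2,5), (3,1), (3,2) — 4 in total.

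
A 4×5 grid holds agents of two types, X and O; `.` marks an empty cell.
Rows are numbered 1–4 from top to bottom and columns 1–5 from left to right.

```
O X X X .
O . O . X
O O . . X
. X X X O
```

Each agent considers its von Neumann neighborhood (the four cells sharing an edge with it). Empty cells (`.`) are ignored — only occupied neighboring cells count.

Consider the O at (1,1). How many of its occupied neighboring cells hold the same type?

1

Occupied neighbors of (1,1): (2,1)=O, (1,2)=X.
Same type (O): 1 of 2.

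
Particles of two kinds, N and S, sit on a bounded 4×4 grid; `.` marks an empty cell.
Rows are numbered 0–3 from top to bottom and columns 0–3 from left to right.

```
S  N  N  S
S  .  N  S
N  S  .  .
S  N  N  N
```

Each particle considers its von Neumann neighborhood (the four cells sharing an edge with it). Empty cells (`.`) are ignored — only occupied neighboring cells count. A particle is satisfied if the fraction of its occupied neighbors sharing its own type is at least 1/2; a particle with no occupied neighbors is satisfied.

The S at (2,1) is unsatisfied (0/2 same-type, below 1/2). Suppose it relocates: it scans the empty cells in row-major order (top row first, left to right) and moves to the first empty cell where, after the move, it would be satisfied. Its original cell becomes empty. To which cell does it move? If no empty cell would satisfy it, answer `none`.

Vacating (2,1). Empty cells in order:
  (1,1): 1/3 same-type → still unsatisfied.
  (2,2): 0/2 same-type → still unsatisfied.
  (2,3): 1/2 same-type → satisfied — stop here.

(2,3)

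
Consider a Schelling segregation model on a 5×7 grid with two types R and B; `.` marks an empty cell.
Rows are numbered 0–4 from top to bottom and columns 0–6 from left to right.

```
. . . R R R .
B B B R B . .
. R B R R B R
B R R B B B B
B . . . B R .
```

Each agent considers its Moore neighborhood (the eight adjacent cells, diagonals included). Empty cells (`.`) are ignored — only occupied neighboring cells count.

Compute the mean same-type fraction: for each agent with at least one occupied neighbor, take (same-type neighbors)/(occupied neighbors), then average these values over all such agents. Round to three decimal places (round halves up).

(0,3)R 2/4
(0,4)R 3/4
(0,5)R 1/2
(1,0)B 1/2
(1,1)B 3/4
(1,2)B 2/6
(1,3)R 4/7
(1,4)B 1/7
(2,1)R 2/7
(2,2)B 3/8
(2,3)R 3/8
(2,4)R 2/7
(2,5)B 4/6
(2,6)R 0/3
(3,0)B 1/3
(3,1)R 2/5
(3,2)R 3/5
(3,3)B 3/6
(3,4)B 4/7
(3,5)B 4/7
(3,6)B 2/4
(4,0)B 1/2
(4,4)B 3/4
(4,5)R 0/4
Sum over 24 agents: 2/4 + 3/4 + 1/2 + 1/2 + 3/4 + 2/6 + 4/7 + 1/7 + 2/7 + 3/8 + 3/8 + 2/7 + 4/6 + 0/3 + 1/3 + 2/5 + 3/5 + 3/6 + 4/7 + 4/7 + 2/4 + 1/2 + 3/4 + 0/4 = 226/21; mean = 226/21 ÷ 24 = 113/252 = 0.448412… → 0.448.

0.448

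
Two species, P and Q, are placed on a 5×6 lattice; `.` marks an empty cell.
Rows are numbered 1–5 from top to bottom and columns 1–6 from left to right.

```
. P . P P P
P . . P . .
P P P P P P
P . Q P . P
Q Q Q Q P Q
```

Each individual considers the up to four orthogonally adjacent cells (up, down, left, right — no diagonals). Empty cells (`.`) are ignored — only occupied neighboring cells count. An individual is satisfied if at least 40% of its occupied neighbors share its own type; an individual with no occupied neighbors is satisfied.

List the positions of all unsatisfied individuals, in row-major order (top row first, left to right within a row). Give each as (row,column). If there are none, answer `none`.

Row 1: (1,2)P 0/0 ok · (1,4)P 2/2 ok · (1,5)P 2/2 ok · (1,6)P 1/1 ok
Row 2: (2,1)P 1/1 ok · (2,4)P 2/2 ok
Row 3: (3,1)P 3/3 ok · (3,2)P 2/2 ok · (3,3)P 2/3 ok · (3,4)P 4/4 ok · (3,5)P 2/2 ok · (3,6)P 2/2 ok
Row 4: (4,1)P 1/2 ok · (4,3)Q 1/3 unhappy · (4,4)P 1/3 unhappy · (4,6)P 1/2 ok
Row 5: (5,1)Q 1/2 ok · (5,2)Q 2/2 ok · (5,3)Q 3/3 ok · (5,4)Q 1/3 unhappy · (5,5)P 0/2 unhappy · (5,6)Q 0/2 unhappy

(4,3), (4,4), (5,4), (5,5), (5,6)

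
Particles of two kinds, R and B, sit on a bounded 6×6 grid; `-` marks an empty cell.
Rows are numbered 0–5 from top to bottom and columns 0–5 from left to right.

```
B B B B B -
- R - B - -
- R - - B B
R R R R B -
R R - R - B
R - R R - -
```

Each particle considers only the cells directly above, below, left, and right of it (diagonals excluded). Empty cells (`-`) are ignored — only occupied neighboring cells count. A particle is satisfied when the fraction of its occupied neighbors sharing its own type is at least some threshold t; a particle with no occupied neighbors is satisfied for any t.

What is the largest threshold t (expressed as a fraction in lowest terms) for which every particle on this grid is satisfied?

1/2

(0,0)B 1/1
(0,1)B 2/3
(0,2)B 2/2
(0,3)B 3/3
(0,4)B 1/1
(1,1)R 1/2
(1,3)B 1/1
(2,1)R 2/2
(2,4)B 2/2
(2,5)B 1/1
(3,0)R 2/2
(3,1)R 4/4
(3,2)R 2/2
(3,3)R 2/3
(3,4)B 1/2
(4,0)R 3/3
(4,1)R 2/2
(4,3)R 2/2
(4,5)B — no occupied neighbors
(5,0)R 1/1
(5,2)R 1/1
(5,3)R 2/2
The smallest same-type fraction is 1/2 at (1,1), which reduces to 1/2. Any threshold above that leaves this particle unsatisfied.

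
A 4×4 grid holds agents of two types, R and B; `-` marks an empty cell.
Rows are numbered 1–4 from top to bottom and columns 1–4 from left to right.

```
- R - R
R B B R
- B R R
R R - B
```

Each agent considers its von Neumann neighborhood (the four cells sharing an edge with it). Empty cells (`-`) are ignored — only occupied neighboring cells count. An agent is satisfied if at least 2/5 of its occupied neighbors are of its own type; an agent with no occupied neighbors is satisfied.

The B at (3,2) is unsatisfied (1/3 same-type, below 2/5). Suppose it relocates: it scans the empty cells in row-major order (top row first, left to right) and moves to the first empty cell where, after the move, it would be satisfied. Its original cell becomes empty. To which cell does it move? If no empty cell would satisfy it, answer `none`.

Vacating (3,2). Empty cells in order:
  (1,1): 0/2 same-type → still unsatisfied.
  (1,3): 1/3 same-type → still unsatisfied.
  (3,1): 0/2 same-type → still unsatisfied.
  (4,3): 1/3 same-type → still unsatisfied.

none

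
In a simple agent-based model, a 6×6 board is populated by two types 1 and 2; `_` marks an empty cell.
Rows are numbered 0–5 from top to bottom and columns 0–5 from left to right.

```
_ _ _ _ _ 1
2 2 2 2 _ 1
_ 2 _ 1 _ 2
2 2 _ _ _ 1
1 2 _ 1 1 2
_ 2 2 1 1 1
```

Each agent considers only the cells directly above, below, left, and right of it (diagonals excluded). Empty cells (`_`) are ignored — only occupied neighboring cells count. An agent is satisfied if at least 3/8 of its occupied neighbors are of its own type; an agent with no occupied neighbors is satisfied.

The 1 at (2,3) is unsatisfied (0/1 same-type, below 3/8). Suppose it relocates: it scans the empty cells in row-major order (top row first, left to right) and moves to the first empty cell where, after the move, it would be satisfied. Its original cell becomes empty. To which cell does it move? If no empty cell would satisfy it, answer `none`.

Vacating (2,3). Empty cells in order:
  (0,0): 0/1 same-type → still unsatisfied.
  (0,1): 0/1 same-type → still unsatisfied.
  (0,2): 0/1 same-type → still unsatisfied.
  (0,3): 0/1 same-type → still unsatisfied.
  (0,4): 1/1 same-type → satisfied — stop here.

(0,4)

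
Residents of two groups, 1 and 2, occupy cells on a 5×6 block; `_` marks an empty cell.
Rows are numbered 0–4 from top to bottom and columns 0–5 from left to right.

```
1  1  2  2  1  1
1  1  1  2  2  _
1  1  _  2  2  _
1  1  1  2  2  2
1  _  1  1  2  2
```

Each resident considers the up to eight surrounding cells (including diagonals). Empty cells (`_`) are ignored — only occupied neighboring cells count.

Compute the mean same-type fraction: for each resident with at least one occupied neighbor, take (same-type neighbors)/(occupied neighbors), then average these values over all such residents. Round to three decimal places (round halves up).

(0,0)1 3/3
(0,1)1 4/5
(0,2)2 2/5
(0,3)2 3/5
(0,4)1 1/4
(0,5)1 1/2
(1,0)1 5/5
(1,1)1 6/7
(1,2)1 3/7
(1,3)2 5/7
(1,4)2 4/6
(2,0)1 5/5
(2,1)1 7/7
(2,3)2 5/7
(2,4)2 6/6
(3,0)1 4/4
(3,1)1 6/6
(3,2)1 4/6
(3,3)2 4/7
(3,4)2 6/7
(3,5)2 4/4
(4,0)1 2/2
(4,2)1 3/4
(4,3)1 2/5
(4,4)2 4/5
(4,5)2 3/3
Sum over 26 residents: 3/3 + 4/5 + 2/5 + 3/5 + 1/4 + 1/2 + 5/5 + 6/7 + 3/7 + 5/7 + 4/6 + 5/5 + 7/7 + 5/7 + 6/6 + 4/4 + 6/6 + 4/6 + 4/7 + 6/7 + 4/4 + 2/2 + 3/4 + 2/5 + 4/5 + 3/3 = 839/42; mean = 839/42 ÷ 26 = 839/1092 = 0.768315… → 0.768.

0.768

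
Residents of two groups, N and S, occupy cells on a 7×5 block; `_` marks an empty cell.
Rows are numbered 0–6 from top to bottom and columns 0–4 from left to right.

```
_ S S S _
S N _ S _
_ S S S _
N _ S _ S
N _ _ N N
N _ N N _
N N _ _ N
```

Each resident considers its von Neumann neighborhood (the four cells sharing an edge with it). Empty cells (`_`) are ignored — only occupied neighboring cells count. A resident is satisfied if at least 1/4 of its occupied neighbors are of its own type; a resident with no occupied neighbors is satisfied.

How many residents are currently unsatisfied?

3

(0,1)S 1/2 ok
(0,2)S 2/2 ok
(0,3)S 2/2 ok
(1,0)S 0/1 unhappy
(1,1)N 0/3 unhappy
(1,3)S 2/2 ok
(2,1)S 1/2 ok
(2,2)S 3/3 ok
(2,3)S 2/2 ok
(3,0)N 1/1 ok
(3,2)S 1/1 ok
(3,4)S 0/1 unhappy
(4,0)N 2/2 ok
(4,3)N 2/2 ok
(4,4)N 1/2 ok
(5,0)N 2/2 ok
(5,2)N 1/1 ok
(5,3)N 2/2 ok
(6,0)N 2/2 ok
(6,1)N 1/1 ok
(6,4)N 0/0 ok
Unsatisfied: (1,0), (1,1), (3,4) — 3 in total.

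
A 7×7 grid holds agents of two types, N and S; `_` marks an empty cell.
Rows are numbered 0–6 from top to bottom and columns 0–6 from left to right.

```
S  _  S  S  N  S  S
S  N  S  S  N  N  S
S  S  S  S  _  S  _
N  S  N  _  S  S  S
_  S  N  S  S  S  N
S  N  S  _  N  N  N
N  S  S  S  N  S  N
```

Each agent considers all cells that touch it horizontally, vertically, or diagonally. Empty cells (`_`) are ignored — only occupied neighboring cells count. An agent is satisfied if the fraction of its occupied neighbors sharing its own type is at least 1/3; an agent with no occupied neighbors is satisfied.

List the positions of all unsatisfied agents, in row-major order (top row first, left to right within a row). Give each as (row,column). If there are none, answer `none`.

(1,1), (1,4), (3,0), (3,2), (5,1), (5,4), (6,5)

Row 0: (0,0)S 1/2 satisfied · (0,2)S 3/4 satisfied · (0,3)S 3/5 satisfied · (0,4)N 2/5 satisfied · (0,5)S 2/5 satisfied · (0,6)S 2/3 satisfied
Row 1: (1,0)S 3/4 satisfied · (1,1)N 0/7 not · (1,2)S 6/7 satisfied · (1,3)S 5/7 satisfied · (1,4)N 2/7 not · (1,5)N 2/6 satisfied · (1,6)S 3/4 satisfied
Row 2: (2,0)S 3/5 satisfied · (2,1)S 5/8 satisfied · (2,2)S 5/7 satisfied · (2,3)S 4/6 satisfied · (2,5)S 4/6 satisfied
Row 3: (3,0)N 0/4 not · (3,1)S 4/7 satisfied · (3,2)N 1/7 not · (3,4)S 6/6 satisfied · (3,5)S 5/6 satisfied · (3,6)S 3/4 satisfied
Row 4: (4,1)S 3/7 satisfied · (4,2)N 2/6 satisfied · (4,3)S 3/6 satisfied · (4,4)S 4/6 satisfied · (4,5)S 4/8 satisfied · (4,6)N 2/5 satisfied
Row 5: (5,0)S 2/4 satisfied · (5,1)N 2/7 not · (5,2)S 5/7 satisfied · (5,4)N 2/7 not · (5,5)N 5/8 satisfied · (5,6)N 3/5 satisfied
Row 6: (6,0)N 1/3 satisfied · (6,1)S 3/5 satisfied · (6,2)S 3/4 satisfied · (6,3)S 2/4 satisfied · (6,4)N 2/4 satisfied · (6,5)S 0/5 not · (6,6)N 2/3 satisfied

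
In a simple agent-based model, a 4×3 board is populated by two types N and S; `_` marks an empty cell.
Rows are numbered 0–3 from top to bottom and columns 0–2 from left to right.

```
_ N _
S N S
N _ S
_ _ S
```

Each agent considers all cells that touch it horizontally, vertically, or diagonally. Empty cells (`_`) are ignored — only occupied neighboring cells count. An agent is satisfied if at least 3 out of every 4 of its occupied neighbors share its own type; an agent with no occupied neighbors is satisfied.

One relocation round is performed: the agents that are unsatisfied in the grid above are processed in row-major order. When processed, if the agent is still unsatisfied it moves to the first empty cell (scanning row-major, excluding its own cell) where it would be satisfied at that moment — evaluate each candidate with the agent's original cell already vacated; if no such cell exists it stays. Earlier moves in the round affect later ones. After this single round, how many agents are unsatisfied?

5

Initially unsatisfied (in order): (0,1), (1,0), (1,1), (1,2), (2,0), (2,2).
  (0,1) → (3,0).
  (1,0): no empty cell satisfies it; stays.
  (1,1): no empty cell satisfies it; stays.
  (1,2): no empty cell satisfies it; stays.
  (2,0): no empty cell satisfies it; stays.
  (2,2): no empty cell satisfies it; stays.
Resulting grid:
_ _ _
S N S
N _ S
N _ S
Unsatisfied now: (1,0), (1,1), (1,2), (2,0), (2,2).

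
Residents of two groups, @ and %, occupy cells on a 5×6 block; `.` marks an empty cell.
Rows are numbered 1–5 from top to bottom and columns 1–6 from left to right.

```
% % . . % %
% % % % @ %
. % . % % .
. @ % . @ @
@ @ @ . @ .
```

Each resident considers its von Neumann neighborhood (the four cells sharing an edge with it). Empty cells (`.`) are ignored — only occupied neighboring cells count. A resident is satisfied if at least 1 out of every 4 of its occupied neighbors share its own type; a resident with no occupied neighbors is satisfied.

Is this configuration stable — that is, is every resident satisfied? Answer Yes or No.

No

(1,1)% 2/2 satisfied
(1,2)% 2/2 satisfied
(1,5)% 1/2 satisfied
(1,6)% 2/2 satisfied
(2,1)% 2/2 satisfied
(2,2)% 4/4 satisfied
(2,3)% 2/2 satisfied
(2,4)% 2/3 satisfied
(2,5)@ 0/4 not
(2,6)% 1/2 satisfied
(3,2)% 1/2 satisfied
(3,4)% 2/2 satisfied
(3,5)% 1/3 satisfied
(4,2)@ 1/3 satisfied
(4,3)% 0/2 not
(4,5)@ 2/3 satisfied
(4,6)@ 1/1 satisfied
(5,1)@ 1/1 satisfied
(5,2)@ 3/3 satisfied
(5,3)@ 1/2 satisfied
(5,5)@ 1/1 satisfied
For instance (2,5) has only 0/4 same-type neighbors, below 1/4.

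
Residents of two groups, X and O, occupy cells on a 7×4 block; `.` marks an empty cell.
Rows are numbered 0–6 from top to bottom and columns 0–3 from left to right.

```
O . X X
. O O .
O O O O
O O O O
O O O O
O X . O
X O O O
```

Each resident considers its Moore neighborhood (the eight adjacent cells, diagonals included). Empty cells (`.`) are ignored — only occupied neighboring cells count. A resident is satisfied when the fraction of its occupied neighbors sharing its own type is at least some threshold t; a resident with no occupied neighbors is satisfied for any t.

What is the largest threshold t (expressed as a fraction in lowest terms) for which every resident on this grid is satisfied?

1/7

(0,0)O 1/1
(0,2)X 1/3
(0,3)X 1/2
(1,1)O 5/6
(1,2)O 4/6
(2,0)O 4/4
(2,1)O 7/7
(2,2)O 7/7
(2,3)O 4/4
(3,0)O 5/5
(3,1)O 8/8
(3,2)O 8/8
(3,3)O 5/5
(4,0)O 4/5
(4,1)O 6/7
(4,2)O 6/7
(4,3)O 4/4
(5,0)O 3/5
(5,1)X 1/7
(5,3)O 4/4
(6,0)X 1/3
(6,1)O 2/4
(6,2)O 3/4
(6,3)O 2/2
The smallest same-type fraction is 1/7 at (5,1), which reduces to 1/7. Any threshold above that leaves this resident unsatisfied.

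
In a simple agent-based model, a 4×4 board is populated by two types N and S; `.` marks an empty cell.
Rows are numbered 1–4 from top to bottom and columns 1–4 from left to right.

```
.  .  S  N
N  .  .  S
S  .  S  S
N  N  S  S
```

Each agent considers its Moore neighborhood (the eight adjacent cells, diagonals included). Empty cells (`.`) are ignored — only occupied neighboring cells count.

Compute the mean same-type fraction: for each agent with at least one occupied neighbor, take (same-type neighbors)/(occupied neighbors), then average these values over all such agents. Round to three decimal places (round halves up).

0.505

(1,3)S 1/2
(1,4)N 0/2
(2,1)N 0/1
(2,4)S 3/4
(3,1)S 0/3
(3,3)S 4/5
(3,4)S 4/4
(4,1)N 1/2
(4,2)N 1/4
(4,3)S 3/4
(4,4)S 3/3
Sum over 11 agents: 1/2 + 0/2 + 0/1 + 3/4 + 0/3 + 4/5 + 4/4 + 1/2 + 1/4 + 3/4 + 3/3 = 111/20; mean = 111/20 ÷ 11 = 111/220 = 0.504545… → 0.505.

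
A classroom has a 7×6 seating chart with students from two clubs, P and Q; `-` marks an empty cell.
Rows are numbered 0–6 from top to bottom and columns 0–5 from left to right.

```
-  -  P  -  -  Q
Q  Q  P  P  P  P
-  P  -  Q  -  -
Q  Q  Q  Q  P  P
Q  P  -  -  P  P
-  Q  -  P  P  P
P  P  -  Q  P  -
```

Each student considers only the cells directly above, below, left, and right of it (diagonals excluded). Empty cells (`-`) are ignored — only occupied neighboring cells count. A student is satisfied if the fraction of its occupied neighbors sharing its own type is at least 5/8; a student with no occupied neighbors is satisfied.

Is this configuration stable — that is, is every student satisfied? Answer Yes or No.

(0,2)P 1/1 satisfied
(0,5)Q 0/1 not
(1,0)Q 1/1 satisfied
(1,1)Q 1/3 not
(1,2)P 2/3 satisfied
(1,3)P 2/3 satisfied
(1,4)P 2/2 satisfied
(1,5)P 1/2 not
(2,1)P 0/2 not
(2,3)Q 1/2 not
(3,0)Q 2/2 satisfied
(3,1)Q 2/4 not
(3,2)Q 2/2 satisfied
(3,3)Q 2/3 satisfied
(3,4)P 2/3 satisfied
(3,5)P 2/2 satisfied
(4,0)Q 1/2 not
(4,1)P 0/3 not
(4,4)P 3/3 satisfied
(4,5)P 3/3 satisfied
(5,1)Q 0/2 not
(5,3)P 1/2 not
(5,4)P 4/4 satisfied
(5,5)P 2/2 satisfied
(6,0)P 1/1 satisfied
(6,1)P 1/2 not
(6,3)Q 0/2 not
(6,4)P 1/2 not
For instance (0,5) has only 0/1 same-type neighbors, below 5/8.

No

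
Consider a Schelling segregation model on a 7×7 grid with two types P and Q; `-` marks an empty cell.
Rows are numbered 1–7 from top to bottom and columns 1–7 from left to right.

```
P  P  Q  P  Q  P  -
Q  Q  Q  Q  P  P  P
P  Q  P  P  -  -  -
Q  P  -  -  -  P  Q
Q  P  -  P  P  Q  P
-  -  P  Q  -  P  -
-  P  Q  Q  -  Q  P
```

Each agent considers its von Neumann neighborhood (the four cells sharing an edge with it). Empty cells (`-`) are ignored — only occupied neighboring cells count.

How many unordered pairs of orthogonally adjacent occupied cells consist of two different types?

30

Scan each occupied cell's neighbors to the right and below so each pair is counted once.
Row 1: P(1,1)–P(1,2)= P(1,1)–Q(2,1)≠ P(1,2)–Q(1,3)≠ P(1,2)–Q(2,2)≠ Q(1,3)–P(1,4)≠ Q(1,3)–Q(2,3)= P(1,4)–Q(1,5)≠ P(1,4)–Q(2,4)≠ Q(1,5)–P(1,6)≠ Q(1,5)–P(2,5)≠ P(1,6)–P(2,6)=  → 8/11 unlike.
Row 2: Q(2,1)–Q(2,2)= Q(2,1)–P(3,1)≠ Q(2,2)–Q(2,3)= Q(2,2)–Q(3,2)= Q(2,3)–Q(2,4)= Q(2,3)–P(3,3)≠ Q(2,4)–P(2,5)≠ Q(2,4)–P(3,4)≠ P(2,5)–P(2,6)= P(2,6)–P(2,7)=  → 4/10 unlike.
Row 3: P(3,1)–Q(3,2)≠ P(3,1)–Q(4,1)≠ Q(3,2)–P(3,3)≠ Q(3,2)–P(4,2)≠ P(3,3)–P(3,4)=  → 4/5 unlike.
Row 4: Q(4,1)–P(4,2)≠ Q(4,1)–Q(5,1)= P(4,2)–P(5,2)= P(4,6)–Q(4,7)≠ P(4,6)–Q(5,6)≠ Q(4,7)–P(5,7)≠  → 4/6 unlike.
Row 5: Q(5,1)–P(5,2)≠ P(5,4)–P(5,5)= P(5,4)–Q(6,4)≠ P(5,5)–Q(5,6)≠ Q(5,6)–P(5,7)≠ Q(5,6)–P(6,6)≠  → 5/6 unlike.
Row 6: P(6,3)–Q(6,4)≠ P(6,3)–Q(7,3)≠ Q(6,4)–Q(7,4)= P(6,6)–Q(7,6)≠  → 3/4 unlike.
Row 7: P(7,2)–Q(7,3)≠ Q(7,3)–Q(7,4)= Q(7,6)–P(7,7)≠  → 2/3 unlike.
Total adjacent occupied pairs: 45; unlike-type pairs: 30.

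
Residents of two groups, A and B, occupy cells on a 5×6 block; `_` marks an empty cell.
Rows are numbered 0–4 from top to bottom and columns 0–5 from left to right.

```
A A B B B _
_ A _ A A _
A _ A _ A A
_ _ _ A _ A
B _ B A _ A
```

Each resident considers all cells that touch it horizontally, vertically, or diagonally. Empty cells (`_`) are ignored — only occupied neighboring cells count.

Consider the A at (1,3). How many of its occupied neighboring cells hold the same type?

Occupied neighbors of (1,3): (0,2)=B, (0,3)=B, (0,4)=B, (1,4)=A, (2,2)=A, (2,4)=A.
Same type (A): 3 of 6.

3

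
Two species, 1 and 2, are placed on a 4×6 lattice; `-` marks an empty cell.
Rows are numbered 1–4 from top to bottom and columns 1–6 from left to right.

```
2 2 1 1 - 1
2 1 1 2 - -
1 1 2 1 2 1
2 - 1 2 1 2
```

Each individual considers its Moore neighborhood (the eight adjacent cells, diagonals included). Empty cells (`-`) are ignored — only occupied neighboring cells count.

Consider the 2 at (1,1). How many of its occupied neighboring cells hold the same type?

2

Occupied neighbors of (1,1): (1,2)=2, (2,1)=2, (2,2)=1.
Same type (2): 2 of 3.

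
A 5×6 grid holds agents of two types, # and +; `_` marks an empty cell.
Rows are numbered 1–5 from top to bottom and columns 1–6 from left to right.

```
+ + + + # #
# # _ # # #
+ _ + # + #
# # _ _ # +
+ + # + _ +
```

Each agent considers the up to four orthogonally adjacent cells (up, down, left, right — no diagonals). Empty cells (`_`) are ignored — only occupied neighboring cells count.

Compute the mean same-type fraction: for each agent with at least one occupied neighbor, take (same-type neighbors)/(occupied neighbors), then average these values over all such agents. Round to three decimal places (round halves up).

0.443

Row 1: (1,1)+ 1/2 · (1,2)+ 2/3 · (1,3)+ 2/2 · (1,4)+ 1/3 · (1,5)# 2/3 · (1,6)# 2/2
Row 2: (2,1)# 1/3 · (2,2)# 1/2 · (2,4)# 2/3 · (2,5)# 3/4 · (2,6)# 3/3
Row 3: (3,1)+ 0/2 · (3,3)+ 0/1 · (3,4)# 1/3 · (3,5)+ 0/4 · (3,6)# 1/3
Row 4: (4,1)# 1/3 · (4,2)# 1/2 · (4,5)# 0/2 · (4,6)+ 1/3
Row 5: (5,1)+ 1/2 · (5,2)+ 1/3 · (5,3)# 0/2 · (5,4)+ 0/1 · (5,6)+ 1/1
Sum over 25 agents: 1/2 + 2/3 + 2/2 + 1/3 + 2/3 + 2/2 + 1/3 + 1/2 + 2/3 + 3/4 + 3/3 + 0/2 + 0/1 + 1/3 + 0/4 + 1/3 + 1/3 + 1/2 + 0/2 + 1/3 + 1/2 + 1/3 + 0/2 + 0/1 + 1/1 = 133/12; mean = 133/12 ÷ 25 = 133/300 = 0.443333… → 0.443.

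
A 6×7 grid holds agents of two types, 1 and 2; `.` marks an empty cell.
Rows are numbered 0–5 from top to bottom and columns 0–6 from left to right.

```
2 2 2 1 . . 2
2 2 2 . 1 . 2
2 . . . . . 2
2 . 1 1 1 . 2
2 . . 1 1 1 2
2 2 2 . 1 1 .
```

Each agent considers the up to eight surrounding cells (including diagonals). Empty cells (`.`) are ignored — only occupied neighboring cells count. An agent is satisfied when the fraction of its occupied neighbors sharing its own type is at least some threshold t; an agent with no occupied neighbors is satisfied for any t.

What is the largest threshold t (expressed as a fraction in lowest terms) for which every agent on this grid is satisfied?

1/3

Row 0: (0,0)2 3/3 · (0,1)2 5/5 · (0,2)2 3/4 · (0,3)1 1/3 · (0,6)2 1/1
Row 1: (1,0)2 4/4 · (1,1)2 6/6 · (1,2)2 3/4 · (1,4)1 1/1 · (1,6)2 2/2
Row 2: (2,0)2 3/3 · (2,6)2 2/2
Row 3: (3,0)2 2/2 · (3,2)1 2/2 · (3,3)1 4/4 · (3,4)1 4/4 · (3,6)2 2/3
Row 4: (4,0)2 3/3 · (4,3)1 5/6 · (4,4)1 6/6 · (4,5)1 4/6 · (4,6)2 1/3
Row 5: (5,0)2 2/2 · (5,1)2 3/3 · (5,2)2 1/2 · (5,4)1 4/4 · (5,5)1 3/4
The smallest same-type fraction is 1/3 at (0,3), which reduces to 1/3. Any threshold above that leaves this agent unsatisfied.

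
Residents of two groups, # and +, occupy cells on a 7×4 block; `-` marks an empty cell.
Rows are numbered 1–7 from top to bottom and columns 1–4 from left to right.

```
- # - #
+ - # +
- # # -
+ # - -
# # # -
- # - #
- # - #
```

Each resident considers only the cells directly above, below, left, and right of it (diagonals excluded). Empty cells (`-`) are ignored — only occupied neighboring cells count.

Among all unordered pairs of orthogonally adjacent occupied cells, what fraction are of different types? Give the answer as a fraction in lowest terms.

Scan each occupied cell's neighbors to the right and below so each pair is counted once.
Row 1: #(1,4)–+(2,4)≠  → 1/1 unlike.
Row 2: #(2,3)–+(2,4)≠ #(2,3)–#(3,3)=  → 1/2 unlike.
Row 3: #(3,2)–#(3,3)= #(3,2)–#(4,2)=  → 0/2 unlike.
Row 4: +(4,1)–#(4,2)≠ +(4,1)–#(5,1)≠ #(4,2)–#(5,2)=  → 2/3 unlike.
Row 5: #(5,1)–#(5,2)= #(5,2)–#(5,3)= #(5,2)–#(6,2)=  → 0/3 unlike.
Row 6: #(6,2)–#(7,2)= #(6,4)–#(7,4)=  → 0/2 unlike.
Total adjacent occupied pairs: 13; unlike-type pairs: 4.
4/13 is already in lowest terms.

4/13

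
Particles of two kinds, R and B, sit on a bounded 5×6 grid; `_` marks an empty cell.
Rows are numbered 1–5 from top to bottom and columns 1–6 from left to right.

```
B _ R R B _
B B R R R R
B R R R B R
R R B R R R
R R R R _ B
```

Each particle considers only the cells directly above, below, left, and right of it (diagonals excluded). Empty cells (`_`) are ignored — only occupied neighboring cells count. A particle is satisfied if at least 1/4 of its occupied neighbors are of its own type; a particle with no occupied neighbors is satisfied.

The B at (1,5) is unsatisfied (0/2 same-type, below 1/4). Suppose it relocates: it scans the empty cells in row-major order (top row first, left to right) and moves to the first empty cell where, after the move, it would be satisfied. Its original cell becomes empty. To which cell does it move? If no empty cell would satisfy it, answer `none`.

(1,2)

Vacating (1,5). Empty cells in order:
  (1,2): 2/3 same-type → satisfied — stop here.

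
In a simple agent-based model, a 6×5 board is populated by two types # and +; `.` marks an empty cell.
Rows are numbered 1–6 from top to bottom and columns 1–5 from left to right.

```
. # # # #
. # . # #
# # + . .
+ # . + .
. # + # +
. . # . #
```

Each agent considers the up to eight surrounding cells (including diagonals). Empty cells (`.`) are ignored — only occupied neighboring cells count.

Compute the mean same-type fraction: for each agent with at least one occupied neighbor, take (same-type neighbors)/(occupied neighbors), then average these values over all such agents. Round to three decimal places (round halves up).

Row 1: (1,2)# 2/2 · (1,3)# 4/4 · (1,4)# 4/4 · (1,5)# 3/3
Row 2: (2,2)# 4/5 · (2,4)# 4/5 · (2,5)# 3/3
Row 3: (3,1)# 3/4 · (3,2)# 3/5 · (3,3)+ 1/5
Row 4: (4,1)+ 0/4 · (4,2)# 3/6 · (4,4)+ 3/4
Row 5: (5,2)# 2/4 · (5,3)+ 1/5 · (5,4)# 2/5 · (5,5)+ 1/3
Row 6: (6,3)# 2/3 · (6,5)# 1/2
Sum over 19 agents: 2/2 + 4/4 + 4/4 + 3/3 + 4/5 + 4/5 + 3/3 + 3/4 + 3/5 + 1/5 + 0/4 + 3/6 + 3/4 + 2/4 + 1/5 + 2/5 + 1/3 + 2/3 + 1/2 = 12; mean = 12 ÷ 19 = 12/19 = 0.631578… → 0.632.

0.632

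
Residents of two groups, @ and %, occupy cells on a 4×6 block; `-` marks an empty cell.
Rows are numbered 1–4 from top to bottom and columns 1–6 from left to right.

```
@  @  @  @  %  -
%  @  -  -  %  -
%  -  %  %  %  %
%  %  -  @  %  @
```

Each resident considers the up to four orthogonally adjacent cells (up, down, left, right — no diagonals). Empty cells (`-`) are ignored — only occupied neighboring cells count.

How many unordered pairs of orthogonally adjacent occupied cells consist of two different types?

Scan each occupied cell's neighbors to the right and below so each pair is counted once.
Row 1: @(1,1)–@(1,2)= @(1,1)–%(2,1)≠ @(1,2)–@(1,3)= @(1,2)–@(2,2)= @(1,3)–@(1,4)= @(1,4)–%(1,5)≠ %(1,5)–%(2,5)=  → 2/7 unlike.
Row 2: %(2,1)–@(2,2)≠ %(2,1)–%(3,1)= %(2,5)–%(3,5)=  → 1/3 unlike.
Row 3: %(3,1)–%(4,1)= %(3,3)–%(3,4)= %(3,4)–%(3,5)= %(3,4)–@(4,4)≠ %(3,5)–%(3,6)= %(3,5)–%(4,5)= %(3,6)–@(4,6)≠  → 2/7 unlike.
Row 4: %(4,1)–%(4,2)= @(4,4)–%(4,5)≠ %(4,5)–@(4,6)≠  → 2/3 unlike.
Total adjacent occupied pairs: 20; unlike-type pairs: 7.

7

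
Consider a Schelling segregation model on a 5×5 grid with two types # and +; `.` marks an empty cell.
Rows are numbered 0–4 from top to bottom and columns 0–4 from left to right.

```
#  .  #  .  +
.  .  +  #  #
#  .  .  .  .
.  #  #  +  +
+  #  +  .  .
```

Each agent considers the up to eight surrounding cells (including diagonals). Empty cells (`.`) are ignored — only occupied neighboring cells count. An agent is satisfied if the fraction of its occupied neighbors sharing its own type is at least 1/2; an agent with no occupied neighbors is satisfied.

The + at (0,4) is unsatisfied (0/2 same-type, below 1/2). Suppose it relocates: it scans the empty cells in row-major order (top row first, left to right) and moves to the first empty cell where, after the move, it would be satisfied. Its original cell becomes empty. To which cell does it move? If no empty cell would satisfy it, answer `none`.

Vacating (0,4). Empty cells in order:
  (0,1): 1/3 same-type → still unsatisfied.
  (0,3): 1/4 same-type → still unsatisfied.
  (1,0): 0/2 same-type → still unsatisfied.
  (1,1): 1/4 same-type → still unsatisfied.
  (2,1): 1/4 same-type → still unsatisfied.
  (2,2): 2/5 same-type → still unsatisfied.
  (2,3): 3/6 same-type → satisfied — stop here.

(2,3)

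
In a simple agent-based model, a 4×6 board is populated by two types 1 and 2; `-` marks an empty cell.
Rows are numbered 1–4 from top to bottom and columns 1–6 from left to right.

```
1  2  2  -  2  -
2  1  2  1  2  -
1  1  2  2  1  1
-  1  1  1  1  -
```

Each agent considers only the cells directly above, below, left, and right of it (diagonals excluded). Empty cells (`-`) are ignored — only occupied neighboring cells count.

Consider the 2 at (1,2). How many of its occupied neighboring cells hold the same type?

Occupied neighbors of (1,2): (2,2)=1, (1,1)=1, (1,3)=2.
Same type (2): 1 of 3.

1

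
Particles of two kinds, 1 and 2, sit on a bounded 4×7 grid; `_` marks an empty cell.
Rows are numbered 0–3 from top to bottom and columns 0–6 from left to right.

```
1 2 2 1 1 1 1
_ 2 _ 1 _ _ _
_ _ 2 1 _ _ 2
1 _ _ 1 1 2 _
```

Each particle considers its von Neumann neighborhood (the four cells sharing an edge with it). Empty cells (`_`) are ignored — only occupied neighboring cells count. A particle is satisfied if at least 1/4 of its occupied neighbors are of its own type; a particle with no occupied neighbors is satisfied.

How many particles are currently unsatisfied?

3

Row 0: (0,0)1 0/1 unhappy · (0,1)2 2/3 ok · (0,2)2 1/2 ok · (0,3)1 2/3 ok · (0,4)1 2/2 ok · (0,5)1 2/2 ok · (0,6)1 1/1 ok
Row 1: (1,1)2 1/1 ok · (1,3)1 2/2 ok
Row 2: (2,2)2 0/1 unhappy · (2,3)1 2/3 ok · (2,6)2 0/0 ok
Row 3: (3,0)1 0/0 ok · (3,3)1 2/2 ok · (3,4)1 1/2 ok · (3,5)2 0/1 unhappy
Unsatisfied: (0,0), (2,2), (3,5) — 3 in total.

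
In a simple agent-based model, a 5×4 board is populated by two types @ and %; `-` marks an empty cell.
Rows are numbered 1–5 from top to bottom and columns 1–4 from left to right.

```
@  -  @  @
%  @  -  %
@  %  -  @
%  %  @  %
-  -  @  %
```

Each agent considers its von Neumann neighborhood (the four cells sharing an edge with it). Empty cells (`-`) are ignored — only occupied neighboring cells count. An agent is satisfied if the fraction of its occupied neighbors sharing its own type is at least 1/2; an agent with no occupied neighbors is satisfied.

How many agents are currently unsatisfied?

Row 1: (1,1)@ 0/1 not · (1,3)@ 1/1 satisfied · (1,4)@ 1/2 satisfied
Row 2: (2,1)% 0/3 not · (2,2)@ 0/2 not · (2,4)% 0/2 not
Row 3: (3,1)@ 0/3 not · (3,2)% 1/3 not · (3,4)@ 0/2 not
Row 4: (4,1)% 1/2 satisfied · (4,2)% 2/3 satisfied · (4,3)@ 1/3 not · (4,4)% 1/3 not
Row 5: (5,3)@ 1/2 satisfied · (5,4)% 1/2 satisfied
Unsatisfied: (1,1), (2,1), (2,2), (2,4), (3,1), (3,2), (3,4), (4,3), (4,4) — 9 in total.

9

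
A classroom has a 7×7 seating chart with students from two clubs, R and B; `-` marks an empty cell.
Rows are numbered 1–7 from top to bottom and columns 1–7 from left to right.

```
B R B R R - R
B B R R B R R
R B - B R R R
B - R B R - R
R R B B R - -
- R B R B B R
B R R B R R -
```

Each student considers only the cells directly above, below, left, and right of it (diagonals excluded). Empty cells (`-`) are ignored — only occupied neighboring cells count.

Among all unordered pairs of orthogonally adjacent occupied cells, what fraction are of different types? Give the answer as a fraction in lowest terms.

Scan each occupied cell's neighbors to the right and below so each pair is counted once.
From row 1: 6 unlike of 10 pairs (running 6/10).
From row 2: 6 unlike of 12 pairs (running 12/22).
From row 3: 3 unlike of 8 pairs (running 15/30).
From row 4: 4 unlike of 6 pairs (running 19/36).
From row 5: 4 unlike of 8 pairs (running 23/44).
From row 6: 8 unlike of 10 pairs (running 31/54).
From row 7: 3 unlike of 5 pairs (running 34/59).
Total adjacent occupied pairs: 59; unlike-type pairs: 34.
34/59 is already in lowest terms.

34/59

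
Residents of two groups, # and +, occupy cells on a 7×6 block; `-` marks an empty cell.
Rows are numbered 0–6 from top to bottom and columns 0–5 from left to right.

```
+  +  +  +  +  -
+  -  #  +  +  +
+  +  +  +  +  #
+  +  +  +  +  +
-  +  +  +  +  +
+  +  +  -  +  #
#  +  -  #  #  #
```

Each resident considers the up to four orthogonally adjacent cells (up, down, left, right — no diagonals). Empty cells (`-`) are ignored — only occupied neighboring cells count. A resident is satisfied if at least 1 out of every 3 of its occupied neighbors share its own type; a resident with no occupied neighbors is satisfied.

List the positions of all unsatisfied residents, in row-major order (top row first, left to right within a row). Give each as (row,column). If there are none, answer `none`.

Row 0: (0,0)+ 2/2 satisfied · (0,1)+ 2/2 satisfied · (0,2)+ 2/3 satisfied · (0,3)+ 3/3 satisfied · (0,4)+ 2/2 satisfied
Row 1: (1,0)+ 2/2 satisfied · (1,2)# 0/3 not · (1,3)+ 3/4 satisfied · (1,4)+ 4/4 satisfied · (1,5)+ 1/2 satisfied
Row 2: (2,0)+ 3/3 satisfied · (2,1)+ 3/3 satisfied · (2,2)+ 3/4 satisfied · (2,3)+ 4/4 satisfied · (2,4)+ 3/4 satisfied · (2,5)# 0/3 not
Row 3: (3,0)+ 2/2 satisfied · (3,1)+ 4/4 satisfied · (3,2)+ 4/4 satisfied · (3,3)+ 4/4 satisfied · (3,4)+ 4/4 satisfied · (3,5)+ 2/3 satisfied
Row 4: (4,1)+ 3/3 satisfied · (4,2)+ 4/4 satisfied · (4,3)+ 3/3 satisfied · (4,4)+ 4/4 satisfied · (4,5)+ 2/3 satisfied
Row 5: (5,0)+ 1/2 satisfied · (5,1)+ 4/4 satisfied · (5,2)+ 2/2 satisfied · (5,4)+ 1/3 satisfied · (5,5)# 1/3 satisfied
Row 6: (6,0)# 0/2 not · (6,1)+ 1/2 satisfied · (6,3)# 1/1 satisfied · (6,4)# 2/3 satisfied · (6,5)# 2/2 satisfied

(1,2), (2,5), (6,0)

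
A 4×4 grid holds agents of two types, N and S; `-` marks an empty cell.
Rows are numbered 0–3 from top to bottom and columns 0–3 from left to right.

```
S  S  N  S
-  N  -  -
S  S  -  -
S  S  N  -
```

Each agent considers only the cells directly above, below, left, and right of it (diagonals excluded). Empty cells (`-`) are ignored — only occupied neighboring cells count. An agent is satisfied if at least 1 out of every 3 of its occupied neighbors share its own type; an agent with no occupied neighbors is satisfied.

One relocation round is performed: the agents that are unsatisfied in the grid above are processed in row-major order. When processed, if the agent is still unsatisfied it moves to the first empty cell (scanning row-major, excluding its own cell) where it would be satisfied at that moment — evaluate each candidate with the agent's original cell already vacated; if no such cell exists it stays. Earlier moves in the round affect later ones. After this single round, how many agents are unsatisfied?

0

Initially unsatisfied (in order): (0,2), (0,3), (1,1), (3,2).
  (0,2) → (1,0).
  (0,3): now satisfied by earlier moves; stays.
  (1,1): now satisfied by earlier moves; stays.
  (3,2) → (1,2).
Resulting grid:
S S - S
N N N -
S S - -
S S - -
All satisfied now.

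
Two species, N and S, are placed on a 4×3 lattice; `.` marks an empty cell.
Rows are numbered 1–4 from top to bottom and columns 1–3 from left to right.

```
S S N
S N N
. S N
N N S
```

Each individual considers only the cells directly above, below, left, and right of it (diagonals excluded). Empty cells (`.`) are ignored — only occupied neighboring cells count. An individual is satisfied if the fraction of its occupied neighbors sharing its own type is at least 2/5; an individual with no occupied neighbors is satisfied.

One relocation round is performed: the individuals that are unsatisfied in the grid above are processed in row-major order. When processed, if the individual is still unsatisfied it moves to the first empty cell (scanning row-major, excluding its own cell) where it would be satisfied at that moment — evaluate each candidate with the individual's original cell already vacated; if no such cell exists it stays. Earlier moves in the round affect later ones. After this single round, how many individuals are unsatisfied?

Initially unsatisfied (in order): (1,2), (2,2), (3,2), (3,3), (4,2), (4,3).
  (1,2) → (3,1).
  (2,2) → (1,2).
  (3,2): no empty cell satisfies it; stays.
  (3,3) → (2,2).
  (4,2): no empty cell satisfies it; stays.
  (4,3) → (3,3).
Resulting grid:
S N N
S N N
S S S
N N .
All satisfied now.

0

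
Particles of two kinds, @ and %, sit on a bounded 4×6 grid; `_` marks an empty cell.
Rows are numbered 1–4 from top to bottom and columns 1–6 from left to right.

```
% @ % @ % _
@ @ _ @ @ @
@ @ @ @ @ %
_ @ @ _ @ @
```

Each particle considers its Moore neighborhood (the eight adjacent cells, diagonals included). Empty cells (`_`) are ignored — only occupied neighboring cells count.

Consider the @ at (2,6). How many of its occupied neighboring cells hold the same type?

2

Occupied neighbors of (2,6): (1,5)=%, (2,5)=@, (3,5)=@, (3,6)=%.
Same type (@): 2 of 4.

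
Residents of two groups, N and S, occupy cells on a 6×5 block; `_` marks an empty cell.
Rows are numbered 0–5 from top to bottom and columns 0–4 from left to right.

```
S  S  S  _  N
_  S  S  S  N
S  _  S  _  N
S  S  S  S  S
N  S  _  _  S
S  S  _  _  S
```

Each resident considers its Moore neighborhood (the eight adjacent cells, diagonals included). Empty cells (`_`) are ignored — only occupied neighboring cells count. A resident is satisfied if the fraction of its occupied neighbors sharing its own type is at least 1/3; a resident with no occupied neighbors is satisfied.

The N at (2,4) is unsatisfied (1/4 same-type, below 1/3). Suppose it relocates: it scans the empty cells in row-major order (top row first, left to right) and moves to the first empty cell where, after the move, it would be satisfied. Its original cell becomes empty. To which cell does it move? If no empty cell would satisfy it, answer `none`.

Vacating (2,4). Empty cells in order:
  (0,3): 2/5 same-type → satisfied — stop here.

(0,3)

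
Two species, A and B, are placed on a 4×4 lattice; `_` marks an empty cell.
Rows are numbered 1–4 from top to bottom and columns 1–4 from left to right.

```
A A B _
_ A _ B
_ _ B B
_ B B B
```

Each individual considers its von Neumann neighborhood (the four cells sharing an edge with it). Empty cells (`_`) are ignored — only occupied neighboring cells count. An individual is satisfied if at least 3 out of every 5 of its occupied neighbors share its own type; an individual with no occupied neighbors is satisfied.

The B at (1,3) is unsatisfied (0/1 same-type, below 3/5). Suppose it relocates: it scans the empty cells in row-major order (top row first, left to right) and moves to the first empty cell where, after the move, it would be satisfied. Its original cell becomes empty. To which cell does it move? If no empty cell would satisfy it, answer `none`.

(1,4)

Vacating (1,3). Empty cells in order:
  (1,4): 1/1 same-type → satisfied — stop here.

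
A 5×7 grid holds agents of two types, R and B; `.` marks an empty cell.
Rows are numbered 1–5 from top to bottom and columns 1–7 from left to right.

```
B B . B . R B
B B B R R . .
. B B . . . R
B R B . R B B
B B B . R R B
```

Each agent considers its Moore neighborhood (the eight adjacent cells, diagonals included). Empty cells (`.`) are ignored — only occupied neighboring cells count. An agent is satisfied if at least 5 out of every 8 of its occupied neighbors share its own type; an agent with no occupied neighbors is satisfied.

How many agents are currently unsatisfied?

Row 1: (1,1)B 3/3 ✓ · (1,2)B 4/4 ✓ · (1,4)B 1/3 ✗ · (1,6)R 1/2 ✗ · (1,7)B 0/1 ✗
Row 2: (2,1)B 4/4 ✓ · (2,2)B 6/6 ✓ · (2,3)B 5/6 ✓ · (2,4)R 1/4 ✗ · (2,5)R 2/3 ✓
Row 3: (3,2)B 6/7 ✓ · (3,3)B 4/6 ✓ · (3,7)R 0/2 ✗
Row 4: (4,1)B 3/4 ✓ · (4,2)R 0/7 ✗ · (4,3)B 4/5 ✓ · (4,5)R 2/3 ✓ · (4,6)B 2/6 ✗ · (4,7)B 2/4 ✗
Row 5: (5,1)B 2/3 ✓ · (5,2)B 4/5 ✓ · (5,3)B 2/3 ✓ · (5,5)R 2/3 ✓ · (5,6)R 2/5 ✗ · (5,7)B 2/3 ✓
Unsatisfied: (1,4), (1,6), (1,7), (2,4), (3,7), (4,2), (4,6), (4,7), (5,6) — 9 in total.

9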